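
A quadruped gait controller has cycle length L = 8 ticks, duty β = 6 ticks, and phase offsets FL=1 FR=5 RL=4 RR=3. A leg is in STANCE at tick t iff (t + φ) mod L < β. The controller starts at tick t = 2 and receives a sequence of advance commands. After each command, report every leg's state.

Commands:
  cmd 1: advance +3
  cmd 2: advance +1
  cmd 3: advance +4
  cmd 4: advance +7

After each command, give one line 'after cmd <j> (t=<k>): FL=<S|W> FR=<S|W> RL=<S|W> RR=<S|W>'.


start t=2: FL=S FR=W RL=W RR=S
cmd 1: advance +3 → t=5, phase=(6,2,1,0) → FL=W FR=S RL=S RR=S
cmd 2: advance +1 → t=6, phase=(7,3,2,1) → FL=W FR=S RL=S RR=S
cmd 3: advance +4 → t=10, phase=(3,7,6,5) → FL=S FR=W RL=W RR=S
cmd 4: advance +7 → t=17, phase=(2,6,5,4) → FL=S FR=W RL=S RR=S

after cmd 1 (t=5): FL=W FR=S RL=S RR=S
after cmd 2 (t=6): FL=W FR=S RL=S RR=S
after cmd 3 (t=10): FL=S FR=W RL=W RR=S
after cmd 4 (t=17): FL=S FR=W RL=S RR=S


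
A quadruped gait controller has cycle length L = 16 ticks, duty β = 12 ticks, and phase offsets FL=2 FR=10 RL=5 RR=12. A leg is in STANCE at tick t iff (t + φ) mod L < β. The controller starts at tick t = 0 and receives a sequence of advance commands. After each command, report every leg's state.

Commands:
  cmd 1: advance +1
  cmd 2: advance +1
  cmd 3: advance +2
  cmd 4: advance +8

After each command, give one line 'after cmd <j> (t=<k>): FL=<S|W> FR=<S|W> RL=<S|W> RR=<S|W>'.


start t=0: FL=S FR=S RL=S RR=W
cmd 1: advance +1 → t=1, phase=(3,11,6,13) → FL=S FR=S RL=S RR=W
cmd 2: advance +1 → t=2, phase=(4,12,7,14) → FL=S FR=W RL=S RR=W
cmd 3: advance +2 → t=4, phase=(6,14,9,0) → FL=S FR=W RL=S RR=S
cmd 4: advance +8 → t=12, phase=(14,6,1,8) → FL=W FR=S RL=S RR=S

after cmd 1 (t=1): FL=S FR=S RL=S RR=W
after cmd 2 (t=2): FL=S FR=W RL=S RR=W
after cmd 3 (t=4): FL=S FR=W RL=S RR=S
after cmd 4 (t=12): FL=W FR=S RL=S RR=S


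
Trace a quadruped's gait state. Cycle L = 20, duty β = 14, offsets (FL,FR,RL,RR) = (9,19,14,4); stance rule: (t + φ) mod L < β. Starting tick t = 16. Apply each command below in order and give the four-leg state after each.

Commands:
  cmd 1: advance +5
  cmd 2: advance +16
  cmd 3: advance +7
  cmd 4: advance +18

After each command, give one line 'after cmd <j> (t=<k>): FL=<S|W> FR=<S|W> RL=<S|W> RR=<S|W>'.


start t=16: FL=S FR=W RL=S RR=S
cmd 1: advance +5 → t=21, phase=(10,0,15,5) → FL=S FR=S RL=W RR=S
cmd 2: advance +16 → t=37, phase=(6,16,11,1) → FL=S FR=W RL=S RR=S
cmd 3: advance +7 → t=44, phase=(13,3,18,8) → FL=S FR=S RL=W RR=S
cmd 4: advance +18 → t=62, phase=(11,1,16,6) → FL=S FR=S RL=W RR=S

after cmd 1 (t=21): FL=S FR=S RL=W RR=S
after cmd 2 (t=37): FL=S FR=W RL=S RR=S
after cmd 3 (t=44): FL=S FR=S RL=W RR=S
after cmd 4 (t=62): FL=S FR=S RL=W RR=S


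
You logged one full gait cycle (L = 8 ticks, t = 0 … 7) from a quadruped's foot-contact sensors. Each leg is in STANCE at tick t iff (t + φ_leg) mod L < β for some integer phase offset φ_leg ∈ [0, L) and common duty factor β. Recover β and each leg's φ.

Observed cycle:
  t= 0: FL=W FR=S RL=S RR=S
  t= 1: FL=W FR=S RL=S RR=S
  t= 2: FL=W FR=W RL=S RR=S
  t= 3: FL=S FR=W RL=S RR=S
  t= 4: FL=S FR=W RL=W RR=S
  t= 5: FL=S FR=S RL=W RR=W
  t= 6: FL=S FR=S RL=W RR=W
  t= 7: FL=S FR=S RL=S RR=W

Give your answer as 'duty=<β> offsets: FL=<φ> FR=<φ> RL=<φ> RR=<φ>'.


duty β = stance ticks per leg = 5
FL: stance ticks = 5; W→S at t=3 → φ=5
FR: stance ticks = 5; W→S at t=5 → φ=3
RL: stance ticks = 5; W→S at t=7 → φ=1
RR: stance ticks = 5; W→S at t=0 → φ=0

duty=5 offsets: FL=5 FR=3 RL=1 RR=0


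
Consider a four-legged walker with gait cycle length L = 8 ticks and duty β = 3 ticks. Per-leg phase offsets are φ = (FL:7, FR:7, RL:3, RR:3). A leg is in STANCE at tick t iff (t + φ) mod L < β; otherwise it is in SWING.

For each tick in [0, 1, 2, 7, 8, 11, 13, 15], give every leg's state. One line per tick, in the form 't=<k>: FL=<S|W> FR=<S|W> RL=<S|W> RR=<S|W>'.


t=0: phase=(7,7,3,3) vs β=3 → FL=W FR=W RL=W RR=W
t=1: phase=(0,0,4,4) vs β=3 → FL=S FR=S RL=W RR=W
t=2: phase=(1,1,5,5) vs β=3 → FL=S FR=S RL=W RR=W
t=7: phase=(6,6,2,2) vs β=3 → FL=W FR=W RL=S RR=S
t=8: phase=(7,7,3,3) vs β=3 → FL=W FR=W RL=W RR=W
t=11: phase=(2,2,6,6) vs β=3 → FL=S FR=S RL=W RR=W
t=13: phase=(4,4,0,0) vs β=3 → FL=W FR=W RL=S RR=S
t=15: phase=(6,6,2,2) vs β=3 → FL=W FR=W RL=S RR=S

t=0: FL=W FR=W RL=W RR=W
t=1: FL=S FR=S RL=W RR=W
t=2: FL=S FR=S RL=W RR=W
t=7: FL=W FR=W RL=S RR=S
t=8: FL=W FR=W RL=W RR=W
t=11: FL=S FR=S RL=W RR=W
t=13: FL=W FR=W RL=S RR=S
t=15: FL=W FR=W RL=S RR=S


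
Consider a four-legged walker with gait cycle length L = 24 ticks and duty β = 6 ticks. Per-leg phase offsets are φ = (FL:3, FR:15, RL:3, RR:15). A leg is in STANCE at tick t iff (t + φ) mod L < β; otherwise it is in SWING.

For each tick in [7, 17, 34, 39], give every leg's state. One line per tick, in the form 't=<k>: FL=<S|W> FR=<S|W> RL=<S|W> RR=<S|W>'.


t=7: FL=W FR=W RL=W RR=W
t=17: FL=W FR=W RL=W RR=W
t=34: FL=W FR=S RL=W RR=S
t=39: FL=W FR=W RL=W RR=W

t=7: phase=(10,22,10,22) vs β=6 → FL=W FR=W RL=W RR=W
t=17: phase=(20,8,20,8) vs β=6 → FL=W FR=W RL=W RR=W
t=34: phase=(13,1,13,1) vs β=6 → FL=W FR=S RL=W RR=S
t=39: phase=(18,6,18,6) vs β=6 → FL=W FR=W RL=W RR=W


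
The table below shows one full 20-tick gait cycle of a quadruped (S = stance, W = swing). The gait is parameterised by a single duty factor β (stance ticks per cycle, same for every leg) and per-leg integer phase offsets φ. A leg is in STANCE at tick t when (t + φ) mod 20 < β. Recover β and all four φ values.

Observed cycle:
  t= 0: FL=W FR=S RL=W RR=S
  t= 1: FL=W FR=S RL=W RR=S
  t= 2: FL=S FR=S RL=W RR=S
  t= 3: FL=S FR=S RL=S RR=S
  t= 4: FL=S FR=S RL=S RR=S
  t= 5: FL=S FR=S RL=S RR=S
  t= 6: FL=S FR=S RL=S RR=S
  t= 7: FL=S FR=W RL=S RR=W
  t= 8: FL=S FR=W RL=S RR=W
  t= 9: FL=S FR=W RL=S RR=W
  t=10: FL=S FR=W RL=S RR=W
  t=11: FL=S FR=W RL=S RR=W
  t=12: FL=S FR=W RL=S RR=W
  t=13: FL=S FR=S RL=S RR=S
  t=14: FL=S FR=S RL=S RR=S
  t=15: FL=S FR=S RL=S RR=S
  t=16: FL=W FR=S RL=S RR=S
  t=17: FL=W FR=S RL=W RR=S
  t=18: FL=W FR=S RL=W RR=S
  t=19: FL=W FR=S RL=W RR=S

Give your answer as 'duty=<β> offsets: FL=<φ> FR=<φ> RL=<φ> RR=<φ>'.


duty=14 offsets: FL=18 FR=7 RL=17 RR=7

duty β = stance ticks per leg = 14
FL: stance ticks = 14; W→S at t=2 → φ=18
FR: stance ticks = 14; W→S at t=13 → φ=7
RL: stance ticks = 14; W→S at t=3 → φ=17
RR: stance ticks = 14; W→S at t=13 → φ=7


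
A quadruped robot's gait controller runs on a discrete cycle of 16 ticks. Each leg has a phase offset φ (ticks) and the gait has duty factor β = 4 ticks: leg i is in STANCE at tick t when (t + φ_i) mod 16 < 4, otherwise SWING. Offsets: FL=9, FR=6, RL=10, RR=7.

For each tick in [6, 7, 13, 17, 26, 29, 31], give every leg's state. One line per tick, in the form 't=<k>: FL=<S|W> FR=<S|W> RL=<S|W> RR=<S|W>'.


t=6: FL=W FR=W RL=S RR=W
t=7: FL=S FR=W RL=S RR=W
t=13: FL=W FR=S RL=W RR=W
t=17: FL=W FR=W RL=W RR=W
t=26: FL=S FR=S RL=W RR=S
t=29: FL=W FR=S RL=W RR=W
t=31: FL=W FR=W RL=W RR=W

t=6: phase=(15,12,0,13) vs β=4 → FL=W FR=W RL=S RR=W
t=7: phase=(0,13,1,14) vs β=4 → FL=S FR=W RL=S RR=W
t=13: phase=(6,3,7,4) vs β=4 → FL=W FR=S RL=W RR=W
t=17: phase=(10,7,11,8) vs β=4 → FL=W FR=W RL=W RR=W
t=26: phase=(3,0,4,1) vs β=4 → FL=S FR=S RL=W RR=S
t=29: phase=(6,3,7,4) vs β=4 → FL=W FR=S RL=W RR=W
t=31: phase=(8,5,9,6) vs β=4 → FL=W FR=W RL=W RR=W


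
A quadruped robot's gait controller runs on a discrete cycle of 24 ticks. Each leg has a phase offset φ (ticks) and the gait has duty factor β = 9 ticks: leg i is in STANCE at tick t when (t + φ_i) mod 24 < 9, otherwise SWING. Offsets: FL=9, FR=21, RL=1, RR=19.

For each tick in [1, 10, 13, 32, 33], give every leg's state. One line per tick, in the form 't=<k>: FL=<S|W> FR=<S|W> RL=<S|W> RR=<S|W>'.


t=1: phase=(10,22,2,20) vs β=9 → FL=W FR=W RL=S RR=W
t=10: phase=(19,7,11,5) vs β=9 → FL=W FR=S RL=W RR=S
t=13: phase=(22,10,14,8) vs β=9 → FL=W FR=W RL=W RR=S
t=32: phase=(17,5,9,3) vs β=9 → FL=W FR=S RL=W RR=S
t=33: phase=(18,6,10,4) vs β=9 → FL=W FR=S RL=W RR=S

t=1: FL=W FR=W RL=S RR=W
t=10: FL=W FR=S RL=W RR=S
t=13: FL=W FR=W RL=W RR=S
t=32: FL=W FR=S RL=W RR=S
t=33: FL=W FR=S RL=W RR=S


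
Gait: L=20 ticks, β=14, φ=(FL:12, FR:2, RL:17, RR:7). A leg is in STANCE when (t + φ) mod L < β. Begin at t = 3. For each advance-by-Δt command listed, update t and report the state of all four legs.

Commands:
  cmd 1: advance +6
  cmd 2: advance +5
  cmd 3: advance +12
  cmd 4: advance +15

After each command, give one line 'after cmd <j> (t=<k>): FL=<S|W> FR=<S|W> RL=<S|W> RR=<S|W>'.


start t=3: FL=W FR=S RL=S RR=S
cmd 1: advance +6 → t=9, phase=(1,11,6,16) → FL=S FR=S RL=S RR=W
cmd 2: advance +5 → t=14, phase=(6,16,11,1) → FL=S FR=W RL=S RR=S
cmd 3: advance +12 → t=26, phase=(18,8,3,13) → FL=W FR=S RL=S RR=S
cmd 4: advance +15 → t=41, phase=(13,3,18,8) → FL=S FR=S RL=W RR=S

after cmd 1 (t=9): FL=S FR=S RL=S RR=W
after cmd 2 (t=14): FL=S FR=W RL=S RR=S
after cmd 3 (t=26): FL=W FR=S RL=S RR=S
after cmd 4 (t=41): FL=S FR=S RL=W RR=S


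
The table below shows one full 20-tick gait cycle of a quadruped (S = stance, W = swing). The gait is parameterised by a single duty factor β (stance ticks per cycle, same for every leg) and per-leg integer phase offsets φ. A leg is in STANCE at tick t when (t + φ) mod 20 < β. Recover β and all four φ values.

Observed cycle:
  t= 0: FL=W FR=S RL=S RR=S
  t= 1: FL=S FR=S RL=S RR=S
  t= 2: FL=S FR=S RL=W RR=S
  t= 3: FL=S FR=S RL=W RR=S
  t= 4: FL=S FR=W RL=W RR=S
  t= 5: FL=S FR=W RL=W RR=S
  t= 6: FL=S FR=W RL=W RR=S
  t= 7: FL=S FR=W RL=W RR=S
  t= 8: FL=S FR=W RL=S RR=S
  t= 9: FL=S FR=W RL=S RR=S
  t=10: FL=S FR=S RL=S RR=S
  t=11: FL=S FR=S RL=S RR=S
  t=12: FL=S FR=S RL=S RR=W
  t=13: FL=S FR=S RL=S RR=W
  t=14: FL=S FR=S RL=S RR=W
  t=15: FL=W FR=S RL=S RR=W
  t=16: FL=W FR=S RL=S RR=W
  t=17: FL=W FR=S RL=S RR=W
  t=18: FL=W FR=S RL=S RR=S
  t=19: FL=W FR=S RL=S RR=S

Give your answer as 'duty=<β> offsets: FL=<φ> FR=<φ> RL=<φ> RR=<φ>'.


duty=14 offsets: FL=19 FR=10 RL=12 RR=2

duty β = stance ticks per leg = 14
FL: stance ticks = 14; W→S at t=1 → φ=19
FR: stance ticks = 14; W→S at t=10 → φ=10
RL: stance ticks = 14; W→S at t=8 → φ=12
RR: stance ticks = 14; W→S at t=18 → φ=2


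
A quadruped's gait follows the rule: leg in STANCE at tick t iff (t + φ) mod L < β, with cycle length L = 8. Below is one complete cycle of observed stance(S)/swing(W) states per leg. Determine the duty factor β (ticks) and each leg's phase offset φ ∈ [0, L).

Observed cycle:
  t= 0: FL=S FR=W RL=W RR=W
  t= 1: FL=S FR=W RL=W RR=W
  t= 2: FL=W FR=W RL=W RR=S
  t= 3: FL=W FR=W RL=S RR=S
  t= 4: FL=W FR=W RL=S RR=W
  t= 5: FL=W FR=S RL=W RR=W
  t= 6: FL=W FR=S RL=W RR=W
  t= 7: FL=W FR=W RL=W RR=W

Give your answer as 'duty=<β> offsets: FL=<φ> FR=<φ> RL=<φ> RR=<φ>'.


duty=2 offsets: FL=0 FR=3 RL=5 RR=6

duty β = stance ticks per leg = 2
FL: stance ticks = 2; W→S at t=0 → φ=0
FR: stance ticks = 2; W→S at t=5 → φ=3
RL: stance ticks = 2; W→S at t=3 → φ=5
RR: stance ticks = 2; W→S at t=2 → φ=6


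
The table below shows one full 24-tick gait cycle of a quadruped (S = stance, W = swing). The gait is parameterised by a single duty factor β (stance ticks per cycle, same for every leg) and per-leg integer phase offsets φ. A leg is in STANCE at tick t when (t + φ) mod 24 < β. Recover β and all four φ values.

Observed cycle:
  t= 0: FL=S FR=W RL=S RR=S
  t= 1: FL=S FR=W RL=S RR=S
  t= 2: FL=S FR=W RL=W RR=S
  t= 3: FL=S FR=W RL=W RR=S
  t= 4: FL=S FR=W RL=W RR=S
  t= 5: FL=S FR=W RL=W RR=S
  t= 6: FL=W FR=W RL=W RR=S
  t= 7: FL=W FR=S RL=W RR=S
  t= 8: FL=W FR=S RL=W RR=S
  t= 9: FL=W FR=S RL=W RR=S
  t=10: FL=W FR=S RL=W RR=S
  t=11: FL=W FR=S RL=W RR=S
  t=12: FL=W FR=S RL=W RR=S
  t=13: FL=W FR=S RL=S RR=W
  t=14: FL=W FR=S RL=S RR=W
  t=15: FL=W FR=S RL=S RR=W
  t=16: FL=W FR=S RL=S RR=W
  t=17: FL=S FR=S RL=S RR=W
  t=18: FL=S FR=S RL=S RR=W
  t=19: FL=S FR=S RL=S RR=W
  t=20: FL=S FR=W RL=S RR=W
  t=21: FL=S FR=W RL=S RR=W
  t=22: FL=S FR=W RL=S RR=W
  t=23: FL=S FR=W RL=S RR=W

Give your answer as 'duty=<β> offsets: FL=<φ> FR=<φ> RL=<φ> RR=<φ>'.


duty=13 offsets: FL=7 FR=17 RL=11 RR=0

duty β = stance ticks per leg = 13
FL: stance ticks = 13; W→S at t=17 → φ=7
FR: stance ticks = 13; W→S at t=7 → φ=17
RL: stance ticks = 13; W→S at t=13 → φ=11
RR: stance ticks = 13; W→S at t=0 → φ=0


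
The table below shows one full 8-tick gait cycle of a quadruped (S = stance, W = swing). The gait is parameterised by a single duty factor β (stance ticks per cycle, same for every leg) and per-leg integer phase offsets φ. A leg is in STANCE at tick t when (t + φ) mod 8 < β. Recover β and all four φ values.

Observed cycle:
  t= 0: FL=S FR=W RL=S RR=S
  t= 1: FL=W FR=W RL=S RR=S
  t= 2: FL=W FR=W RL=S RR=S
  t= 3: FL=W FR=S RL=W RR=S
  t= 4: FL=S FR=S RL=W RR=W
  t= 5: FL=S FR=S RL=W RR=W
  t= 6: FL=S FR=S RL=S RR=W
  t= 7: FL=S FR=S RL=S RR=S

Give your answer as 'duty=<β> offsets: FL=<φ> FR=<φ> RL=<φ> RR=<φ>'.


duty β = stance ticks per leg = 5
FL: stance ticks = 5; W→S at t=4 → φ=4
FR: stance ticks = 5; W→S at t=3 → φ=5
RL: stance ticks = 5; W→S at t=6 → φ=2
RR: stance ticks = 5; W→S at t=7 → φ=1

duty=5 offsets: FL=4 FR=5 RL=2 RR=1


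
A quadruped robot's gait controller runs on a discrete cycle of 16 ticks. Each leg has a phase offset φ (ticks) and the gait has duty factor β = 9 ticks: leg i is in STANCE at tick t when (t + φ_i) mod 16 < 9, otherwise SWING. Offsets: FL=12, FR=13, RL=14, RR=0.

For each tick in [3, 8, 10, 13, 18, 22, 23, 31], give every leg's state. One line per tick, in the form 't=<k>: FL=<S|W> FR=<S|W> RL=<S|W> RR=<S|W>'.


t=3: phase=(15,0,1,3) vs β=9 → FL=W FR=S RL=S RR=S
t=8: phase=(4,5,6,8) vs β=9 → FL=S FR=S RL=S RR=S
t=10: phase=(6,7,8,10) vs β=9 → FL=S FR=S RL=S RR=W
t=13: phase=(9,10,11,13) vs β=9 → FL=W FR=W RL=W RR=W
t=18: phase=(14,15,0,2) vs β=9 → FL=W FR=W RL=S RR=S
t=22: phase=(2,3,4,6) vs β=9 → FL=S FR=S RL=S RR=S
t=23: phase=(3,4,5,7) vs β=9 → FL=S FR=S RL=S RR=S
t=31: phase=(11,12,13,15) vs β=9 → FL=W FR=W RL=W RR=W

t=3: FL=W FR=S RL=S RR=S
t=8: FL=S FR=S RL=S RR=S
t=10: FL=S FR=S RL=S RR=W
t=13: FL=W FR=W RL=W RR=W
t=18: FL=W FR=W RL=S RR=S
t=22: FL=S FR=S RL=S RR=S
t=23: FL=S FR=S RL=S RR=S
t=31: FL=W FR=W RL=W RR=W


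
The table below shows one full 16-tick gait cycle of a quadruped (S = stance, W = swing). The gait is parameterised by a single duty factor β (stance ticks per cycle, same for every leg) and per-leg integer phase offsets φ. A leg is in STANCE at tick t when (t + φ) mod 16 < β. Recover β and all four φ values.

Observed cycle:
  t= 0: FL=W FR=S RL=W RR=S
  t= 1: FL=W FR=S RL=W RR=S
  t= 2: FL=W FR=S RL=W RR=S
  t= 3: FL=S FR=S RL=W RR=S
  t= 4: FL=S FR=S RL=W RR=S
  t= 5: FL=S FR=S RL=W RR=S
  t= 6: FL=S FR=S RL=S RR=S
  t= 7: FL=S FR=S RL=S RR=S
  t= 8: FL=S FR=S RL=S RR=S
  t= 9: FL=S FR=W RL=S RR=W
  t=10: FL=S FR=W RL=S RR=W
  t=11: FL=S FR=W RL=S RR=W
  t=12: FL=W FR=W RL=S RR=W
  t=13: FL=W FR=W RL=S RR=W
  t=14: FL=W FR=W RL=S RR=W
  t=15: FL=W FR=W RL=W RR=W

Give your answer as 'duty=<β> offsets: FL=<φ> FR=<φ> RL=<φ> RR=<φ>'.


duty β = stance ticks per leg = 9
FL: stance ticks = 9; W→S at t=3 → φ=13
FR: stance ticks = 9; W→S at t=0 → φ=0
RL: stance ticks = 9; W→S at t=6 → φ=10
RR: stance ticks = 9; W→S at t=0 → φ=0

duty=9 offsets: FL=13 FR=0 RL=10 RR=0


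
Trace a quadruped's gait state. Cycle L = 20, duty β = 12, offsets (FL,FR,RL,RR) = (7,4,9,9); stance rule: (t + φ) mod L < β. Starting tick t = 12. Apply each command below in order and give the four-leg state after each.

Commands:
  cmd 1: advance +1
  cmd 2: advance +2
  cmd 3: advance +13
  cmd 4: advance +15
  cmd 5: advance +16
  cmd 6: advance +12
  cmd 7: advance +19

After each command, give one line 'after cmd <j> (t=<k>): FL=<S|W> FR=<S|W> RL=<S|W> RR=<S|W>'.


start t=12: FL=W FR=W RL=S RR=S
cmd 1: advance +1 → t=13, phase=(0,17,2,2) → FL=S FR=W RL=S RR=S
cmd 2: advance +2 → t=15, phase=(2,19,4,4) → FL=S FR=W RL=S RR=S
cmd 3: advance +13 → t=28, phase=(15,12,17,17) → FL=W FR=W RL=W RR=W
cmd 4: advance +15 → t=43, phase=(10,7,12,12) → FL=S FR=S RL=W RR=W
cmd 5: advance +16 → t=59, phase=(6,3,8,8) → FL=S FR=S RL=S RR=S
cmd 6: advance +12 → t=71, phase=(18,15,0,0) → FL=W FR=W RL=S RR=S
cmd 7: advance +19 → t=90, phase=(17,14,19,19) → FL=W FR=W RL=W RR=W

after cmd 1 (t=13): FL=S FR=W RL=S RR=S
after cmd 2 (t=15): FL=S FR=W RL=S RR=S
after cmd 3 (t=28): FL=W FR=W RL=W RR=W
after cmd 4 (t=43): FL=S FR=S RL=W RR=W
after cmd 5 (t=59): FL=S FR=S RL=S RR=S
after cmd 6 (t=71): FL=W FR=W RL=S RR=S
after cmd 7 (t=90): FL=W FR=W RL=W RR=W


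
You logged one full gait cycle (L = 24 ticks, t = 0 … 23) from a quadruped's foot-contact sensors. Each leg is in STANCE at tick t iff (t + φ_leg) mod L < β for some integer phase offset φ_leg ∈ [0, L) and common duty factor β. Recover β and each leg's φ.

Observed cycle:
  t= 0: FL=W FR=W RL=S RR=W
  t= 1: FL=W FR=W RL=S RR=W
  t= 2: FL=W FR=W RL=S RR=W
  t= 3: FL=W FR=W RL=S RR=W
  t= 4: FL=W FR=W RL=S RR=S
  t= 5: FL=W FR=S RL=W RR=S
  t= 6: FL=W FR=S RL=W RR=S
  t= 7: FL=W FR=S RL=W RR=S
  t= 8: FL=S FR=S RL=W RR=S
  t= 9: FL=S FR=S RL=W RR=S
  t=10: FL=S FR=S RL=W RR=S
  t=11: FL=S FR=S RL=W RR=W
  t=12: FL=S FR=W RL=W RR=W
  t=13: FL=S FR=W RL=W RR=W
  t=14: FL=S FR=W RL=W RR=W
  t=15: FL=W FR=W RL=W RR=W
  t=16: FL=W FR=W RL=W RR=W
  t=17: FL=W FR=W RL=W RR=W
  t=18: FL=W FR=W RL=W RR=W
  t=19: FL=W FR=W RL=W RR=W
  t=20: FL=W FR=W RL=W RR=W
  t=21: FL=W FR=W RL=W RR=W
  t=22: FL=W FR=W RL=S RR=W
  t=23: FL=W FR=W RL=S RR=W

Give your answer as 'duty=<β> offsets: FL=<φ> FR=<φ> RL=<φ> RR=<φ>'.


duty=7 offsets: FL=16 FR=19 RL=2 RR=20

duty β = stance ticks per leg = 7
FL: stance ticks = 7; W→S at t=8 → φ=16
FR: stance ticks = 7; W→S at t=5 → φ=19
RL: stance ticks = 7; W→S at t=22 → φ=2
RR: stance ticks = 7; W→S at t=4 → φ=20


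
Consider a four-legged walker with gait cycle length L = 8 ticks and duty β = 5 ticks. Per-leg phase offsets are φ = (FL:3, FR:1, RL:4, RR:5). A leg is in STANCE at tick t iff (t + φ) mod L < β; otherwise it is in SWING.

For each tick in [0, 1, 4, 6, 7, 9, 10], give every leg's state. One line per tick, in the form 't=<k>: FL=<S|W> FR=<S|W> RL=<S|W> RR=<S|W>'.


t=0: FL=S FR=S RL=S RR=W
t=1: FL=S FR=S RL=W RR=W
t=4: FL=W FR=W RL=S RR=S
t=6: FL=S FR=W RL=S RR=S
t=7: FL=S FR=S RL=S RR=S
t=9: FL=S FR=S RL=W RR=W
t=10: FL=W FR=S RL=W RR=W

t=0: phase=(3,1,4,5) vs β=5 → FL=S FR=S RL=S RR=W
t=1: phase=(4,2,5,6) vs β=5 → FL=S FR=S RL=W RR=W
t=4: phase=(7,5,0,1) vs β=5 → FL=W FR=W RL=S RR=S
t=6: phase=(1,7,2,3) vs β=5 → FL=S FR=W RL=S RR=S
t=7: phase=(2,0,3,4) vs β=5 → FL=S FR=S RL=S RR=S
t=9: phase=(4,2,5,6) vs β=5 → FL=S FR=S RL=W RR=W
t=10: phase=(5,3,6,7) vs β=5 → FL=W FR=S RL=W RR=W


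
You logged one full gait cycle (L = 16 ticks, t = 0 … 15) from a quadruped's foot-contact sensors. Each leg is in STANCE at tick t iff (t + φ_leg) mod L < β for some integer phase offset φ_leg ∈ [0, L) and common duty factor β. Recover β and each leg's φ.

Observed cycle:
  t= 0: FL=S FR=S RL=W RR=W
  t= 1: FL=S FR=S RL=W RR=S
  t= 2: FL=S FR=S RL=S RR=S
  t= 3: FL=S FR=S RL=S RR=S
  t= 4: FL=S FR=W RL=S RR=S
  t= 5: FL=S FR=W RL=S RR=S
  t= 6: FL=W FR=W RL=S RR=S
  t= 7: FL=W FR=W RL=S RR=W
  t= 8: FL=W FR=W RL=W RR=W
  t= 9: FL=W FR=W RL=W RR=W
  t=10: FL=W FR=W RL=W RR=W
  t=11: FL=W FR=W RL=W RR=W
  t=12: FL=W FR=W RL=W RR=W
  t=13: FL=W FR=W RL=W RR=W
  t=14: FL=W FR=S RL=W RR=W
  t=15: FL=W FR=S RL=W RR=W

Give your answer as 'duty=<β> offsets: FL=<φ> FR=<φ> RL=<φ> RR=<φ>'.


duty=6 offsets: FL=0 FR=2 RL=14 RR=15

duty β = stance ticks per leg = 6
FL: stance ticks = 6; W→S at t=0 → φ=0
FR: stance ticks = 6; W→S at t=14 → φ=2
RL: stance ticks = 6; W→S at t=2 → φ=14
RR: stance ticks = 6; W→S at t=1 → φ=15


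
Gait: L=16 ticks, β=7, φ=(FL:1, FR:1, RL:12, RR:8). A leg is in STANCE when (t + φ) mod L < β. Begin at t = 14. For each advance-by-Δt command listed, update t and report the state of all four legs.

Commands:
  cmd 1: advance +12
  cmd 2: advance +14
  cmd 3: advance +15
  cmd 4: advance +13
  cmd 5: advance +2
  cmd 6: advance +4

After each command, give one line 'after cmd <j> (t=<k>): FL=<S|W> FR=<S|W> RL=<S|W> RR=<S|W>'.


start t=14: FL=W FR=W RL=W RR=S
cmd 1: advance +12 → t=26, phase=(11,11,6,2) → FL=W FR=W RL=S RR=S
cmd 2: advance +14 → t=40, phase=(9,9,4,0) → FL=W FR=W RL=S RR=S
cmd 3: advance +15 → t=55, phase=(8,8,3,15) → FL=W FR=W RL=S RR=W
cmd 4: advance +13 → t=68, phase=(5,5,0,12) → FL=S FR=S RL=S RR=W
cmd 5: advance +2 → t=70, phase=(7,7,2,14) → FL=W FR=W RL=S RR=W
cmd 6: advance +4 → t=74, phase=(11,11,6,2) → FL=W FR=W RL=S RR=S

after cmd 1 (t=26): FL=W FR=W RL=S RR=S
after cmd 2 (t=40): FL=W FR=W RL=S RR=S
after cmd 3 (t=55): FL=W FR=W RL=S RR=W
after cmd 4 (t=68): FL=S FR=S RL=S RR=W
after cmd 5 (t=70): FL=W FR=W RL=S RR=W
after cmd 6 (t=74): FL=W FR=W RL=S RR=S


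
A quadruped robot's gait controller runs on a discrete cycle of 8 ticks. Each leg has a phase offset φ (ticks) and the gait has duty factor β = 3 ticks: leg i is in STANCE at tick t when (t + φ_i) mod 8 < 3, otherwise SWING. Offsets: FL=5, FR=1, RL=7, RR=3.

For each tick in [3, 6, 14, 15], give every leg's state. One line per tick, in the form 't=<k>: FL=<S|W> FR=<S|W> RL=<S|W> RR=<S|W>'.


t=3: phase=(0,4,2,6) vs β=3 → FL=S FR=W RL=S RR=W
t=6: phase=(3,7,5,1) vs β=3 → FL=W FR=W RL=W RR=S
t=14: phase=(3,7,5,1) vs β=3 → FL=W FR=W RL=W RR=S
t=15: phase=(4,0,6,2) vs β=3 → FL=W FR=S RL=W RR=S

t=3: FL=S FR=W RL=S RR=W
t=6: FL=W FR=W RL=W RR=S
t=14: FL=W FR=W RL=W RR=S
t=15: FL=W FR=S RL=W RR=S


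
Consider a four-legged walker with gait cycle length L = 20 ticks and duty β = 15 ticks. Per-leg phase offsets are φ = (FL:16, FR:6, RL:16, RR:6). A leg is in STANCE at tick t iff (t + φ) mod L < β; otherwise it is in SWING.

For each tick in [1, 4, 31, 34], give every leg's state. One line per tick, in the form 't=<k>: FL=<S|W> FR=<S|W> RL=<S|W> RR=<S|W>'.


t=1: phase=(17,7,17,7) vs β=15 → FL=W FR=S RL=W RR=S
t=4: phase=(0,10,0,10) vs β=15 → FL=S FR=S RL=S RR=S
t=31: phase=(7,17,7,17) vs β=15 → FL=S FR=W RL=S RR=W
t=34: phase=(10,0,10,0) vs β=15 → FL=S FR=S RL=S RR=S

t=1: FL=W FR=S RL=W RR=S
t=4: FL=S FR=S RL=S RR=S
t=31: FL=S FR=W RL=S RR=W
t=34: FL=S FR=S RL=S RR=S


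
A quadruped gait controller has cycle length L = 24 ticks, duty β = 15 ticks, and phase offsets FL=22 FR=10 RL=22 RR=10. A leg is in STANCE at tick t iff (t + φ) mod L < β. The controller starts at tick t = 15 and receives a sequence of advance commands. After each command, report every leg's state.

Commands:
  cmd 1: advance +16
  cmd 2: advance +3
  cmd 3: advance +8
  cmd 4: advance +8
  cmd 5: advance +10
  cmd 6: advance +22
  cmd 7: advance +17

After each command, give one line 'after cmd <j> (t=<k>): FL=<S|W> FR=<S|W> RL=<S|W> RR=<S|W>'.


start t=15: FL=S FR=S RL=S RR=S
cmd 1: advance +16 → t=31, phase=(5,17,5,17) → FL=S FR=W RL=S RR=W
cmd 2: advance +3 → t=34, phase=(8,20,8,20) → FL=S FR=W RL=S RR=W
cmd 3: advance +8 → t=42, phase=(16,4,16,4) → FL=W FR=S RL=W RR=S
cmd 4: advance +8 → t=50, phase=(0,12,0,12) → FL=S FR=S RL=S RR=S
cmd 5: advance +10 → t=60, phase=(10,22,10,22) → FL=S FR=W RL=S RR=W
cmd 6: advance +22 → t=82, phase=(8,20,8,20) → FL=S FR=W RL=S RR=W
cmd 7: advance +17 → t=99, phase=(1,13,1,13) → FL=S FR=S RL=S RR=S

after cmd 1 (t=31): FL=S FR=W RL=S RR=W
after cmd 2 (t=34): FL=S FR=W RL=S RR=W
after cmd 3 (t=42): FL=W FR=S RL=W RR=S
after cmd 4 (t=50): FL=S FR=S RL=S RR=S
after cmd 5 (t=60): FL=S FR=W RL=S RR=W
after cmd 6 (t=82): FL=S FR=W RL=S RR=W
after cmd 7 (t=99): FL=S FR=S RL=S RR=S


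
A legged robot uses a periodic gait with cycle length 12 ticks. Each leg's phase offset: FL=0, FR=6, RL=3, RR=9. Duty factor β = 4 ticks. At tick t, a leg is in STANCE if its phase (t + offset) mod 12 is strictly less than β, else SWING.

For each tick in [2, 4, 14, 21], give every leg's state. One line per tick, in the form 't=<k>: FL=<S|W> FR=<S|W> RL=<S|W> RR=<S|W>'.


t=2: phase=(2,8,5,11) vs β=4 → FL=S FR=W RL=W RR=W
t=4: phase=(4,10,7,1) vs β=4 → FL=W FR=W RL=W RR=S
t=14: phase=(2,8,5,11) vs β=4 → FL=S FR=W RL=W RR=W
t=21: phase=(9,3,0,6) vs β=4 → FL=W FR=S RL=S RR=W

t=2: FL=S FR=W RL=W RR=W
t=4: FL=W FR=W RL=W RR=S
t=14: FL=S FR=W RL=W RR=W
t=21: FL=W FR=S RL=S RR=W


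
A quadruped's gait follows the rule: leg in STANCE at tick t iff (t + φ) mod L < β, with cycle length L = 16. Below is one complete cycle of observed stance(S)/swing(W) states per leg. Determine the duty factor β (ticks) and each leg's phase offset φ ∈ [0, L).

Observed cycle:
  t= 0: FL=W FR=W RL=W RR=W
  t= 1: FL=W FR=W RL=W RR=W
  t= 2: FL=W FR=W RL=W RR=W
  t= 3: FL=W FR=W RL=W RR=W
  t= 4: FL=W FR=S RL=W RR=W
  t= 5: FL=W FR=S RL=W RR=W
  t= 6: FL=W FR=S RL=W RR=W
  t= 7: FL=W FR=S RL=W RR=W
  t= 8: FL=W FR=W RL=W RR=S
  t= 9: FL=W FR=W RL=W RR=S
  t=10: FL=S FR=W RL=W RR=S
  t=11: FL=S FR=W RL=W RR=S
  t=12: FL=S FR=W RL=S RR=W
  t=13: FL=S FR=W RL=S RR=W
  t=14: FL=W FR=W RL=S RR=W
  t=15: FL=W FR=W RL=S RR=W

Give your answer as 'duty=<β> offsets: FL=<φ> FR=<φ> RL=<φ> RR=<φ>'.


duty=4 offsets: FL=6 FR=12 RL=4 RR=8

duty β = stance ticks per leg = 4
FL: stance ticks = 4; W→S at t=10 → φ=6
FR: stance ticks = 4; W→S at t=4 → φ=12
RL: stance ticks = 4; W→S at t=12 → φ=4
RR: stance ticks = 4; W→S at t=8 → φ=8


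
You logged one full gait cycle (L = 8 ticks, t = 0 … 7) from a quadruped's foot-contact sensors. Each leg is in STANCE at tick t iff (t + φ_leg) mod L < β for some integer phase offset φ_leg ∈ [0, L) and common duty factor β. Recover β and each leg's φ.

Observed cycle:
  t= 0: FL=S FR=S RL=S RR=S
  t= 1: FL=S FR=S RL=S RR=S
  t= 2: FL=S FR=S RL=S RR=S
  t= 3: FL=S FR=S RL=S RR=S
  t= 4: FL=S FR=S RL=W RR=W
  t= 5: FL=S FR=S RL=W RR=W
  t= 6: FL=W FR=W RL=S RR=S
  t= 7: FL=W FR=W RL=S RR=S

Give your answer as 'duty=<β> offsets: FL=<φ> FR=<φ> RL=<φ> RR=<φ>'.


duty=6 offsets: FL=0 FR=0 RL=2 RR=2

duty β = stance ticks per leg = 6
FL: stance ticks = 6; W→S at t=0 → φ=0
FR: stance ticks = 6; W→S at t=0 → φ=0
RL: stance ticks = 6; W→S at t=6 → φ=2
RR: stance ticks = 6; W→S at t=6 → φ=2


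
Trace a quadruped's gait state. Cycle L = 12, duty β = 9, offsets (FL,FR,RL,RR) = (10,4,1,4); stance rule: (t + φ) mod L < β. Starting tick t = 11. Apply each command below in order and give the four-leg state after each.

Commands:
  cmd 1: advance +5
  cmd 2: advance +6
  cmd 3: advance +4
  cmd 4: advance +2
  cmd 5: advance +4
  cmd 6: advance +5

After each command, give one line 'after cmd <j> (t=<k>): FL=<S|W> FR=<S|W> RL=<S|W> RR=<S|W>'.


after cmd 1 (t=16): FL=S FR=S RL=S RR=S
after cmd 2 (t=22): FL=S FR=S RL=W RR=S
after cmd 3 (t=26): FL=S FR=S RL=S RR=S
after cmd 4 (t=28): FL=S FR=S RL=S RR=S
after cmd 5 (t=32): FL=S FR=S RL=W RR=S
after cmd 6 (t=37): FL=W FR=S RL=S RR=S

start t=11: FL=W FR=S RL=S RR=S
cmd 1: advance +5 → t=16, phase=(2,8,5,8) → FL=S FR=S RL=S RR=S
cmd 2: advance +6 → t=22, phase=(8,2,11,2) → FL=S FR=S RL=W RR=S
cmd 3: advance +4 → t=26, phase=(0,6,3,6) → FL=S FR=S RL=S RR=S
cmd 4: advance +2 → t=28, phase=(2,8,5,8) → FL=S FR=S RL=S RR=S
cmd 5: advance +4 → t=32, phase=(6,0,9,0) → FL=S FR=S RL=W RR=S
cmd 6: advance +5 → t=37, phase=(11,5,2,5) → FL=W FR=S RL=S RR=S


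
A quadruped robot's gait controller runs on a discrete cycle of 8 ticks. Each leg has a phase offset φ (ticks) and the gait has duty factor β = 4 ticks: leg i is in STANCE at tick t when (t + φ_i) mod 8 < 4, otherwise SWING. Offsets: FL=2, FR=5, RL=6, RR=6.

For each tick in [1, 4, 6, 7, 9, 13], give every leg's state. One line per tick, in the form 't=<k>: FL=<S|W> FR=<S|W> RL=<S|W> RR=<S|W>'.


t=1: FL=S FR=W RL=W RR=W
t=4: FL=W FR=S RL=S RR=S
t=6: FL=S FR=S RL=W RR=W
t=7: FL=S FR=W RL=W RR=W
t=9: FL=S FR=W RL=W RR=W
t=13: FL=W FR=S RL=S RR=S

t=1: phase=(3,6,7,7) vs β=4 → FL=S FR=W RL=W RR=W
t=4: phase=(6,1,2,2) vs β=4 → FL=W FR=S RL=S RR=S
t=6: phase=(0,3,4,4) vs β=4 → FL=S FR=S RL=W RR=W
t=7: phase=(1,4,5,5) vs β=4 → FL=S FR=W RL=W RR=W
t=9: phase=(3,6,7,7) vs β=4 → FL=S FR=W RL=W RR=W
t=13: phase=(7,2,3,3) vs β=4 → FL=W FR=S RL=S RR=S


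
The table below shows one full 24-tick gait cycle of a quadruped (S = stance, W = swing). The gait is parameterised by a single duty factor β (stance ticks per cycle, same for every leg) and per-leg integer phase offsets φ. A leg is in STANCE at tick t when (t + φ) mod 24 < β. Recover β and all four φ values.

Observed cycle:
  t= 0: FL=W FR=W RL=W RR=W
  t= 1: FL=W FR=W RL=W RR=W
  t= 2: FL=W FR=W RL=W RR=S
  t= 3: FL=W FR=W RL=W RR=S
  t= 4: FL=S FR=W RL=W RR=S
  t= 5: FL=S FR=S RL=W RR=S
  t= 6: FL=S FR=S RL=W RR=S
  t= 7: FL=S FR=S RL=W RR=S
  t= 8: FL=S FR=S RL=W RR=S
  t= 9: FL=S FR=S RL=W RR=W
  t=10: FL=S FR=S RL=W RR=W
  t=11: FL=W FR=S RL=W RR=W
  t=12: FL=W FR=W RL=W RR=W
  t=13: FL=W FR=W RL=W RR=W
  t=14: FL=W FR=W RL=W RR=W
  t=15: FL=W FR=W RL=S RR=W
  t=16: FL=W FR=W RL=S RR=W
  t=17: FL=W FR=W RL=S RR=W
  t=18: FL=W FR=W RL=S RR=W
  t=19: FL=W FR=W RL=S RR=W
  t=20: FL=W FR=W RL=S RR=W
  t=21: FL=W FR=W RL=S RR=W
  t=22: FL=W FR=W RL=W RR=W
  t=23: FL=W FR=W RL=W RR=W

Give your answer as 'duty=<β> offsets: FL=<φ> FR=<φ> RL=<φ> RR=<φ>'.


duty β = stance ticks per leg = 7
FL: stance ticks = 7; W→S at t=4 → φ=20
FR: stance ticks = 7; W→S at t=5 → φ=19
RL: stance ticks = 7; W→S at t=15 → φ=9
RR: stance ticks = 7; W→S at t=2 → φ=22

duty=7 offsets: FL=20 FR=19 RL=9 RR=22


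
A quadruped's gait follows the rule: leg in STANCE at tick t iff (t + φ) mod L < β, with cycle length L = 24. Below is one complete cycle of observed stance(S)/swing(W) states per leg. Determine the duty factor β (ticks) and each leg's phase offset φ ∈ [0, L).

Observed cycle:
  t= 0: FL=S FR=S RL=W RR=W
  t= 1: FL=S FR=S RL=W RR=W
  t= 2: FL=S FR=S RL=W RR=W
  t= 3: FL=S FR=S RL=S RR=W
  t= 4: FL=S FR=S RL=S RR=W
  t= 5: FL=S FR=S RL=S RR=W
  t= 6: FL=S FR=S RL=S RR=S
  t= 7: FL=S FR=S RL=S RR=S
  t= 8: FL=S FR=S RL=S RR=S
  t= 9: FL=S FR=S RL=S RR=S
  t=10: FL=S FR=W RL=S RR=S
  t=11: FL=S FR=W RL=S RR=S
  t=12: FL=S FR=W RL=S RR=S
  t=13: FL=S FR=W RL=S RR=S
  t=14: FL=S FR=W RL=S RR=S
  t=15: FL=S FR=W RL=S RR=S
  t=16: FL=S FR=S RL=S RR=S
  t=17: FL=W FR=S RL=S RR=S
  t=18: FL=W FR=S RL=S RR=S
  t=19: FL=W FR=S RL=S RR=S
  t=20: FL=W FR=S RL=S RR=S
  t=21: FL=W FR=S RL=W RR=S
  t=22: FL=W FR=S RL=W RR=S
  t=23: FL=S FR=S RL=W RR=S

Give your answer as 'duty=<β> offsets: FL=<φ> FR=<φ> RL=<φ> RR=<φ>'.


duty=18 offsets: FL=1 FR=8 RL=21 RR=18

duty β = stance ticks per leg = 18
FL: stance ticks = 18; W→S at t=23 → φ=1
FR: stance ticks = 18; W→S at t=16 → φ=8
RL: stance ticks = 18; W→S at t=3 → φ=21
RR: stance ticks = 18; W→S at t=6 → φ=18


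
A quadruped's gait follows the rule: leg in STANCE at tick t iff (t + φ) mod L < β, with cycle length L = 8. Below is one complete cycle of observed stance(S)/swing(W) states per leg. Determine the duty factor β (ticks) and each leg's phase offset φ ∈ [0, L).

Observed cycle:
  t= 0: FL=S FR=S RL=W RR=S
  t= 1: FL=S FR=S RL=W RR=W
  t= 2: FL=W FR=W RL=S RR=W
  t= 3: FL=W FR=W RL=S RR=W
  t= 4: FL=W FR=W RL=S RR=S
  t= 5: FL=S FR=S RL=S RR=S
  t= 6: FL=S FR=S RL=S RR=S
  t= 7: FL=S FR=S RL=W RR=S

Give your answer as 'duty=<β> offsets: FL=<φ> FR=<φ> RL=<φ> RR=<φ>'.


duty β = stance ticks per leg = 5
FL: stance ticks = 5; W→S at t=5 → φ=3
FR: stance ticks = 5; W→S at t=5 → φ=3
RL: stance ticks = 5; W→S at t=2 → φ=6
RR: stance ticks = 5; W→S at t=4 → φ=4

duty=5 offsets: FL=3 FR=3 RL=6 RR=4


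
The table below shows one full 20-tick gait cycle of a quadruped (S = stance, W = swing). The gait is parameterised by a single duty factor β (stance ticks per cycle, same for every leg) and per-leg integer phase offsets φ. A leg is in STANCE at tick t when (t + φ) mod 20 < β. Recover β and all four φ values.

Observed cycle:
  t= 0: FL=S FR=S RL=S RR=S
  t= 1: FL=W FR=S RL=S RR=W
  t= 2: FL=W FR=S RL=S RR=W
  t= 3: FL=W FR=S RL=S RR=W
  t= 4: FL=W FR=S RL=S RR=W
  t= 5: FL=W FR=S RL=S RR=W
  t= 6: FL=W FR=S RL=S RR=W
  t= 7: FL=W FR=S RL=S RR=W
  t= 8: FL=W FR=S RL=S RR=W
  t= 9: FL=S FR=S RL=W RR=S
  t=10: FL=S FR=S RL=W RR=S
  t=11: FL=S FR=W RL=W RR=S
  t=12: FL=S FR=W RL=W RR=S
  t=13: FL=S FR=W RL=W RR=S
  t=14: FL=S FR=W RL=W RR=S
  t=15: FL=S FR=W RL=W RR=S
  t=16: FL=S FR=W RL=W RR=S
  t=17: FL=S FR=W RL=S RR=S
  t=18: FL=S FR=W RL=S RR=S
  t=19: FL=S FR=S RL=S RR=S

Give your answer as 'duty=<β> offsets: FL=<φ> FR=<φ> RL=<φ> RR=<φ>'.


duty=12 offsets: FL=11 FR=1 RL=3 RR=11

duty β = stance ticks per leg = 12
FL: stance ticks = 12; W→S at t=9 → φ=11
FR: stance ticks = 12; W→S at t=19 → φ=1
RL: stance ticks = 12; W→S at t=17 → φ=3
RR: stance ticks = 12; W→S at t=9 → φ=11


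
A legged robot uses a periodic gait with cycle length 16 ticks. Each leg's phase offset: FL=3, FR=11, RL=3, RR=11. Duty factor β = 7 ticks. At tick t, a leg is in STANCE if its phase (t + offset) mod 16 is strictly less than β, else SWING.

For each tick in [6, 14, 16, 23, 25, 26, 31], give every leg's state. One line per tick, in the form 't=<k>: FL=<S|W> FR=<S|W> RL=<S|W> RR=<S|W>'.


t=6: FL=W FR=S RL=W RR=S
t=14: FL=S FR=W RL=S RR=W
t=16: FL=S FR=W RL=S RR=W
t=23: FL=W FR=S RL=W RR=S
t=25: FL=W FR=S RL=W RR=S
t=26: FL=W FR=S RL=W RR=S
t=31: FL=S FR=W RL=S RR=W

t=6: phase=(9,1,9,1) vs β=7 → FL=W FR=S RL=W RR=S
t=14: phase=(1,9,1,9) vs β=7 → FL=S FR=W RL=S RR=W
t=16: phase=(3,11,3,11) vs β=7 → FL=S FR=W RL=S RR=W
t=23: phase=(10,2,10,2) vs β=7 → FL=W FR=S RL=W RR=S
t=25: phase=(12,4,12,4) vs β=7 → FL=W FR=S RL=W RR=S
t=26: phase=(13,5,13,5) vs β=7 → FL=W FR=S RL=W RR=S
t=31: phase=(2,10,2,10) vs β=7 → FL=S FR=W RL=S RR=W


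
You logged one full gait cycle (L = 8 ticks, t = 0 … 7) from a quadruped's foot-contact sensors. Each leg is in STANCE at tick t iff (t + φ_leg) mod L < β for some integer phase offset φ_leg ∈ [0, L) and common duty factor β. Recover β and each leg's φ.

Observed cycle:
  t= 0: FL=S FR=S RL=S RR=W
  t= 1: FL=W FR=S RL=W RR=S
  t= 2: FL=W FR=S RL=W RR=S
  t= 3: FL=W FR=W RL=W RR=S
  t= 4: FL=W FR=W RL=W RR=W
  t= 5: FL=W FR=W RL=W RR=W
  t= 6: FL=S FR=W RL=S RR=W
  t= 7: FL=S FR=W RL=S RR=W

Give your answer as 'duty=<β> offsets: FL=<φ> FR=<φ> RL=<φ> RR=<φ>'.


duty β = stance ticks per leg = 3
FL: stance ticks = 3; W→S at t=6 → φ=2
FR: stance ticks = 3; W→S at t=0 → φ=0
RL: stance ticks = 3; W→S at t=6 → φ=2
RR: stance ticks = 3; W→S at t=1 → φ=7

duty=3 offsets: FL=2 FR=0 RL=2 RR=7


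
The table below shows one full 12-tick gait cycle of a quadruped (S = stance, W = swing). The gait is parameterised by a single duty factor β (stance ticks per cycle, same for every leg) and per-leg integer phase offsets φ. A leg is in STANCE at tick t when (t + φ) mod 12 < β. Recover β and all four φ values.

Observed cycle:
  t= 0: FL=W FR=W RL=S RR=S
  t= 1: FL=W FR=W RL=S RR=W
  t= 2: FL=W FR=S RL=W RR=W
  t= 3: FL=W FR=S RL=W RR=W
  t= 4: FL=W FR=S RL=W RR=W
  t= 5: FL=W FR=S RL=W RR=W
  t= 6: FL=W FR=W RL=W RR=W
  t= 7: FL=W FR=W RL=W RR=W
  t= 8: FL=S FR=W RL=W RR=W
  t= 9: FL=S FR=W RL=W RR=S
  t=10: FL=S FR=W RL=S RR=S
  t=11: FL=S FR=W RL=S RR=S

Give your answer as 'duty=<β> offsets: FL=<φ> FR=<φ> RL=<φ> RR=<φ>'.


duty β = stance ticks per leg = 4
FL: stance ticks = 4; W→S at t=8 → φ=4
FR: stance ticks = 4; W→S at t=2 → φ=10
RL: stance ticks = 4; W→S at t=10 → φ=2
RR: stance ticks = 4; W→S at t=9 → φ=3

duty=4 offsets: FL=4 FR=10 RL=2 RR=3


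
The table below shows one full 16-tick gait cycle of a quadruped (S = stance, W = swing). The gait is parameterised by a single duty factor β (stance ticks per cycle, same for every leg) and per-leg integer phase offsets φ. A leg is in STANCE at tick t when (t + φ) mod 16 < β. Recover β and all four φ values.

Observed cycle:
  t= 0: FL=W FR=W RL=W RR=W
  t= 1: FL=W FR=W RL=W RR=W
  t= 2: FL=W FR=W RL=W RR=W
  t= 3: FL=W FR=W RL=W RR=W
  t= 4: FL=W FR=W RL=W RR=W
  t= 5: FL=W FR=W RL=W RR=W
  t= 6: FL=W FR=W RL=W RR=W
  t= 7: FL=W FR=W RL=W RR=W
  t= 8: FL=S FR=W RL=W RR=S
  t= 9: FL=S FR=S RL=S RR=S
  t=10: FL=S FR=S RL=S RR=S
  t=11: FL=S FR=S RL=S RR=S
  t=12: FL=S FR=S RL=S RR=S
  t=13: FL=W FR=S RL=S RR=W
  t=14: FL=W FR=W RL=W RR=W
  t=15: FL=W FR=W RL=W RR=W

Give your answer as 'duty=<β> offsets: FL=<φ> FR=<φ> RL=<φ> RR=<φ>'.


duty β = stance ticks per leg = 5
FL: stance ticks = 5; W→S at t=8 → φ=8
FR: stance ticks = 5; W→S at t=9 → φ=7
RL: stance ticks = 5; W→S at t=9 → φ=7
RR: stance ticks = 5; W→S at t=8 → φ=8

duty=5 offsets: FL=8 FR=7 RL=7 RR=8


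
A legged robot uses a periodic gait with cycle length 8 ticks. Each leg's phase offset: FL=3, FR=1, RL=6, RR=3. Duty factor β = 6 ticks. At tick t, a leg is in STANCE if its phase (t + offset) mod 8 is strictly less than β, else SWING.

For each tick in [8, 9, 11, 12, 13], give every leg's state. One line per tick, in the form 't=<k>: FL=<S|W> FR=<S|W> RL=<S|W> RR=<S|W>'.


t=8: phase=(3,1,6,3) vs β=6 → FL=S FR=S RL=W RR=S
t=9: phase=(4,2,7,4) vs β=6 → FL=S FR=S RL=W RR=S
t=11: phase=(6,4,1,6) vs β=6 → FL=W FR=S RL=S RR=W
t=12: phase=(7,5,2,7) vs β=6 → FL=W FR=S RL=S RR=W
t=13: phase=(0,6,3,0) vs β=6 → FL=S FR=W RL=S RR=S

t=8: FL=S FR=S RL=W RR=S
t=9: FL=S FR=S RL=W RR=S
t=11: FL=W FR=S RL=S RR=W
t=12: FL=W FR=S RL=S RR=W
t=13: FL=S FR=W RL=S RR=S


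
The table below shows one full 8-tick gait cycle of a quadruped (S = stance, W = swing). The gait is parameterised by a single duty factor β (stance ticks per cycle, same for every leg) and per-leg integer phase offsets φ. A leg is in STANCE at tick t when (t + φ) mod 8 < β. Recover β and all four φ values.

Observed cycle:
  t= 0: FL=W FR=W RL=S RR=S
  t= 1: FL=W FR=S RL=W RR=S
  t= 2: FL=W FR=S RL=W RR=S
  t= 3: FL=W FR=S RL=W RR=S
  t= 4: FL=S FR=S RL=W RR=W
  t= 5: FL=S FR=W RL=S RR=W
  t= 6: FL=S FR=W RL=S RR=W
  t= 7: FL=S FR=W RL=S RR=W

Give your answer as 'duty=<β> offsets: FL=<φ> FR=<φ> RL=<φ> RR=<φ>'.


duty=4 offsets: FL=4 FR=7 RL=3 RR=0

duty β = stance ticks per leg = 4
FL: stance ticks = 4; W→S at t=4 → φ=4
FR: stance ticks = 4; W→S at t=1 → φ=7
RL: stance ticks = 4; W→S at t=5 → φ=3
RR: stance ticks = 4; W→S at t=0 → φ=0


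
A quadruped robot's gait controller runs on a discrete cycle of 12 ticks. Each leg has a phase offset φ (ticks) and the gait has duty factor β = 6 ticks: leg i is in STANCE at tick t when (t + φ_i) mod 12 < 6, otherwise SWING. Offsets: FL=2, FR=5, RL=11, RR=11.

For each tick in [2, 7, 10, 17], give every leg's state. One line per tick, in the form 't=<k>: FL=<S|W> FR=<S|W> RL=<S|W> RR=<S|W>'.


t=2: FL=S FR=W RL=S RR=S
t=7: FL=W FR=S RL=W RR=W
t=10: FL=S FR=S RL=W RR=W
t=17: FL=W FR=W RL=S RR=S

t=2: phase=(4,7,1,1) vs β=6 → FL=S FR=W RL=S RR=S
t=7: phase=(9,0,6,6) vs β=6 → FL=W FR=S RL=W RR=W
t=10: phase=(0,3,9,9) vs β=6 → FL=S FR=S RL=W RR=W
t=17: phase=(7,10,4,4) vs β=6 → FL=W FR=W RL=S RR=S


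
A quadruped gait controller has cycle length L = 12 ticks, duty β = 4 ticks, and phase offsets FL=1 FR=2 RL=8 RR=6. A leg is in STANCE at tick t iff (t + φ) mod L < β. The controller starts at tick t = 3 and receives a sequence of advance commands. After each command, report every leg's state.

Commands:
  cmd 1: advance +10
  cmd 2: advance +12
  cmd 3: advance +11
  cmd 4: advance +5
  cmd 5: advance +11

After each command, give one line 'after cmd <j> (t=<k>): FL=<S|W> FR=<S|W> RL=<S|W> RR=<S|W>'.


start t=3: FL=W FR=W RL=W RR=W
cmd 1: advance +10 → t=13, phase=(2,3,9,7) → FL=S FR=S RL=W RR=W
cmd 2: advance +12 → t=25, phase=(2,3,9,7) → FL=S FR=S RL=W RR=W
cmd 3: advance +11 → t=36, phase=(1,2,8,6) → FL=S FR=S RL=W RR=W
cmd 4: advance +5 → t=41, phase=(6,7,1,11) → FL=W FR=W RL=S RR=W
cmd 5: advance +11 → t=52, phase=(5,6,0,10) → FL=W FR=W RL=S RR=W

after cmd 1 (t=13): FL=S FR=S RL=W RR=W
after cmd 2 (t=25): FL=S FR=S RL=W RR=W
after cmd 3 (t=36): FL=S FR=S RL=W RR=W
after cmd 4 (t=41): FL=W FR=W RL=S RR=W
after cmd 5 (t=52): FL=W FR=W RL=S RR=W
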